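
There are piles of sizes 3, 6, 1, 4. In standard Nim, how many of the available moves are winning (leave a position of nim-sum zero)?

Nim-sum: 3 ^ 6 ^ 1 ^ 4 = 0.
The nim-sum is already 0, so every move leaves a nonzero nim-sum — there are no winning moves.

0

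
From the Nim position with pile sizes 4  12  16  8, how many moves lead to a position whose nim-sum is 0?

1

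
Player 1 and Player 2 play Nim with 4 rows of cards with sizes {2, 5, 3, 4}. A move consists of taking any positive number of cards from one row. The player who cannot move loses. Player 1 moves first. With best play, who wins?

Compute the nim-sum pairwise:
2 XOR 5 = 7
7 XOR 3 = 4
4 XOR 4 = 0
The nim-sum is 0, so this is a P-position: the player to move is in a losing position under optimal play; Player 1 is about to move from it and so loses — Player 2 wins.

Player 2 wins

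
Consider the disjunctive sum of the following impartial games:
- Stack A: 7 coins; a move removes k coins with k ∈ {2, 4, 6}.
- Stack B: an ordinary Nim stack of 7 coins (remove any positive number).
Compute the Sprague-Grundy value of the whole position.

4

Build the Grundy sequence for stack A with g(k) = mex{g(k−s) : s ∈ {2, 4, 6}, s ≤ k}:
k:     0  1  2  3  4  5  6  7
g(k):  0  0  1  1  2  2  3  3
So g(7) = 3.
Stack B is a plain Nim stack of size 7, so its Grundy value is 7.
By the Sprague-Grundy theorem, the Grundy value of a sum of independent games is the XOR of the component values.
Combined value = 3 XOR 7 = 4.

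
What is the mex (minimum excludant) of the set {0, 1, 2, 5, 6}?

The values 0, 1, 2 are all present; 3 is the first non-negative integer missing from the set.

3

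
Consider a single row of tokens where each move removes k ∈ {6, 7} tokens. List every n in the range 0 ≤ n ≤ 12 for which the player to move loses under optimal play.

Build the Grundy sequence with g(k) = mex{g(k−s) : s ∈ {6, 7}, s ≤ k}:
k:     0  1  2  3  4  5  6  7  8  9 10 11 12
g(k):  0  0  0  0  0  0  1  1  1  1  1  1  2
The P-positions (g = 0) in 0..12 are 0, 1, 2, 3, 4, 5.

0, 1, 2, 3, 4, 5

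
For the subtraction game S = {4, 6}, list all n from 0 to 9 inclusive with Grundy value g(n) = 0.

0, 1, 2, 3

Grundy values for subtraction set {4, 6}:
k:     0  1  2  3  4  5  6  7  8  9
g(k):  0  0  0  0  1  1  1  1  2  2
The P-positions (g = 0) in 0..9 are 0, 1, 2, 3.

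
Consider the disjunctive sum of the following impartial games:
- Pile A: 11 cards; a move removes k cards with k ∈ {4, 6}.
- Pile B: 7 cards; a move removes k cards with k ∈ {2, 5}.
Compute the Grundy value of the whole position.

Grundy values for pile A (subtraction set {4, 6}):
k:     0  1  2  3  4  5  6  7  8  9 10 11
g(k):  0  0  0  0  1  1  1  1  2  2  0  0
So g(11) = 0.
Build the Grundy sequence for pile B with g(k) = mex{g(k−s) : s ∈ {2, 5}, s ≤ k}:
k:     0  1  2  3  4  5  6  7
g(k):  0  0  1  1  0  2  1  0
So g(7) = 0.
By the Sprague-Grundy theorem, the Grundy value of a sum of independent games is the XOR of the component values.
Combined value = 0 ⊕ 0 = 0.

0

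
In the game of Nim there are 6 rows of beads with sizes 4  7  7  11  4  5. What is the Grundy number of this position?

14

In binary:
  0100  (4)
  0111  (7)
  0111  (7)
  1011  (11)
  0100  (4)
  0101  (5)
  ----
  1110  (14)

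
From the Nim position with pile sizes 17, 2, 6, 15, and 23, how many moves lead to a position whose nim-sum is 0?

1

Bitwise XOR of the heap sizes:
  10001  (17)
  00010  (2)
  00110  (6)
  01111  (15)
  10111  (23)
  -----
  01101  (13)
The overall nim-sum is X = 13. A pile of size p has a winning move iff p XOR X < p (reduce it to p XOR X).
  17: 17 XOR 13 = 28 ≥ 17 — no move.
  2: 2 XOR 13 = 15 ≥ 2 — no move.
  6: 6 XOR 13 = 11 ≥ 6 — no move.
  15: 15 XOR 13 = 2 < 15 — winning move (to 2).
  23: 23 XOR 13 = 26 ≥ 23 — no move.
That gives 1 winning move.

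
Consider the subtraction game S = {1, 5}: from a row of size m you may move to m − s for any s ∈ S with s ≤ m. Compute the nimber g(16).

0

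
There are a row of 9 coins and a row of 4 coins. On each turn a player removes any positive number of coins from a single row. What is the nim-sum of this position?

Bitwise XOR of the heap sizes:
  1001  (9)
  0100  (4)
  ----
  1101  (13)

13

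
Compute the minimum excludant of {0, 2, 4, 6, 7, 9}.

0 is in the set but 1 is not, so the mex is 1.

1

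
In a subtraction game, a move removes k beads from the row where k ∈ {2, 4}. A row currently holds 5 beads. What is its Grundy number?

2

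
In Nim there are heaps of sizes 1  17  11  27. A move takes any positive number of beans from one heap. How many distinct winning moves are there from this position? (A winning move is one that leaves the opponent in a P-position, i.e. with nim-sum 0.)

0

Nim-sum: 1 ^ 17 ^ 11 ^ 27 = 0.
The nim-sum is already 0, so every move leaves a nonzero nim-sum — there are no winning moves.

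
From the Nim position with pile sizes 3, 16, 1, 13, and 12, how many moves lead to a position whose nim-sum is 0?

Nim-sum: 3 ⊕ 16 ⊕ 1 ⊕ 13 ⊕ 12 = 19.
The overall nim-sum is X = 19. A pile of size p has a winning move iff p XOR X < p (reduce it to p XOR X).
  3: 3 XOR 19 = 16 ≥ 3 — no move.
  16: 16 XOR 19 = 3 < 16 — winning move (to 3).
  1: 1 XOR 19 = 18 ≥ 1 — no move.
  13: 13 XOR 19 = 30 ≥ 13 — no move.
  12: 12 XOR 19 = 31 ≥ 12 — no move.
That gives 1 winning move.

1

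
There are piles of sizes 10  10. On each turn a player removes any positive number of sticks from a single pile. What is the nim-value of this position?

0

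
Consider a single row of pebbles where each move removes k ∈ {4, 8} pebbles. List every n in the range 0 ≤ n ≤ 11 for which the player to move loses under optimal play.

0, 1, 2, 3

Grundy values for subtraction set {4, 8}:
g(0) = mex{} = 0
g(1) = mex{} = 0
g(2) = mex{} = 0
g(3) = mex{} = 0
g(4) = mex{0} = 1
g(5) = mex{0} = 1
g(6) = mex{0} = 1
g(7) = mex{0} = 1
g(8) = mex{0,1} = 2
g(9) = mex{0,1} = 2
g(10) = mex{0,1} = 2
g(11) = mex{0,1} = 2
The P-positions (g = 0) in 0..11 are 0, 1, 2, 3.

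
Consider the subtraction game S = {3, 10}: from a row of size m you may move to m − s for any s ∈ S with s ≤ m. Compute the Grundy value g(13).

Build the Grundy sequence with g(k) = mex{g(k−s) : s ∈ {3, 10}, s ≤ k}:
g(0) = mex{} = 0
g(1) = mex{} = 0
g(2) = mex{} = 0
g(3) = mex{0} = 1
g(4) = mex{0} = 1
g(5) = mex{0} = 1
g(6) = mex{1} = 0
g(7) = mex{1} = 0
g(8) = mex{1} = 0
g(9) = mex{0} = 1
g(10) = mex{0} = 1
g(11) = mex{0} = 1
g(12) = mex{0,1} = 2
g(13) = mex{1} = 0
So g(13) = 0.

0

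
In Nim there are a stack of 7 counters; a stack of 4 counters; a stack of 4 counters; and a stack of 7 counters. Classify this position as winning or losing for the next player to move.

Losing position

Write each in binary and XOR column by column:
  111  (7)
  100  (4)
  100  (4)
  111  (7)
  ---
  000  (0)
The nim-sum is 0, so this is a P-position: the player to move is in a losing position under optimal play.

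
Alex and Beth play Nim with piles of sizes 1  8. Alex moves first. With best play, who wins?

Alex wins

Bitwise XOR of the heap sizes:
  0001  (1)
  1000  (8)
  ----
  1001  (9)
The nim-sum is 9 ≠ 0, so this is an N-position: the player to move can win; Alex has a winning move.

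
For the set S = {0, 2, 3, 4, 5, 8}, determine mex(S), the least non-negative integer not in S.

1

0 is in the set but 1 is not, so the mex is 1.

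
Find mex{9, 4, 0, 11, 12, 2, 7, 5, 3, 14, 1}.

6

The values 0, 1, 2, 3, 4, 5 are all present; 6 is the first non-negative integer missing from the set.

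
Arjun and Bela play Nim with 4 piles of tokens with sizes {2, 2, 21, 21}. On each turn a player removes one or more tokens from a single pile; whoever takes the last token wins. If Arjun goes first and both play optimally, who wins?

Bela wins

Compute the nim-sum pairwise:
2 XOR 2 = 0
0 XOR 21 = 21
21 XOR 21 = 0
The nim-sum is 0, so this is a P-position: the player to move is in a losing position under optimal play; Arjun is about to move from it and so loses — Bela wins.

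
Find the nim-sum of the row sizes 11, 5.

14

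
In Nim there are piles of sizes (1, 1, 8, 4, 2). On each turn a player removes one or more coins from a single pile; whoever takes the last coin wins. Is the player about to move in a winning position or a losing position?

Winning position

Write each in binary and XOR column by column:
  0001  (1)
  0001  (1)
  1000  (8)
  0100  (4)
  0010  (2)
  ----
  1110  (14)
The nim-sum is 14 ≠ 0, so this is an N-position: the player to move can win.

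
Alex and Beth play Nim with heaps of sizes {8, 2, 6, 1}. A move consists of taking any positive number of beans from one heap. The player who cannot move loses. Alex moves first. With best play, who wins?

Alex wins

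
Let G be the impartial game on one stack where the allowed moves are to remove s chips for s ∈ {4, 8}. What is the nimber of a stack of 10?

Build the Grundy sequence with g(k) = mex{g(k−s) : s ∈ {4, 8}, s ≤ k}:
k:     0  1  2  3  4  5  6  7  8  9 10
g(k):  0  0  0  0  1  1  1  1  2  2  2
So g(10) = 2.

2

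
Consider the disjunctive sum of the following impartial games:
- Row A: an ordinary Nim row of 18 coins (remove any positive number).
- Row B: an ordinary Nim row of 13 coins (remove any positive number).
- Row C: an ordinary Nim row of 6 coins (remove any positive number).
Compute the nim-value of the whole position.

25

Row A is a plain Nim row of size 18, so its Grundy value is 18.
Row B is a plain Nim row of size 13, so its Grundy value is 13.
Row C is a plain Nim row of size 6, so its Grundy value is 6.
The value of a disjunctive sum is the nim-sum of the parts.
Combined value = 18 XOR 13 XOR 6 = 25.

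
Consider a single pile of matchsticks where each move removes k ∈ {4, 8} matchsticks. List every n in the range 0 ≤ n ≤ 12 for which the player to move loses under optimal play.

0, 1, 2, 3, 12

Grundy values for subtraction set {4, 8}:
k:     0  1  2  3  4  5  6  7  8  9 10 11 12
g(k):  0  0  0  0  1  1  1  1  2  2  2  2  0
The P-positions (g = 0) in 0..12 are 0, 1, 2, 3, 12.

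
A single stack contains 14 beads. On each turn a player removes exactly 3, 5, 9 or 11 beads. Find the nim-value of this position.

Build the Grundy sequence with g(k) = mex{g(k−s) : s ∈ {3, 5, 9, 11}, s ≤ k}:
k:     0  1  2  3  4  5  6  7  8  9 10 11 12 13 14
g(k):  0  0  0  1  1  1  2  2  0  3  3  1  4  2  0
So g(14) = 0.

0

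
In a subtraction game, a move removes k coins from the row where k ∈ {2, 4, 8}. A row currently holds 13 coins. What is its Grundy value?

0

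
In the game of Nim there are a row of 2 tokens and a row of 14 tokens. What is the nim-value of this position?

Bitwise XOR of the heap sizes:
  0010  (2)
  1110  (14)
  ----
  1100  (12)

12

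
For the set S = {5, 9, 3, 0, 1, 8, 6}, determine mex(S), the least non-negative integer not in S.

2

The values 0, 1 are all present; 2 is the first non-negative integer missing from the set.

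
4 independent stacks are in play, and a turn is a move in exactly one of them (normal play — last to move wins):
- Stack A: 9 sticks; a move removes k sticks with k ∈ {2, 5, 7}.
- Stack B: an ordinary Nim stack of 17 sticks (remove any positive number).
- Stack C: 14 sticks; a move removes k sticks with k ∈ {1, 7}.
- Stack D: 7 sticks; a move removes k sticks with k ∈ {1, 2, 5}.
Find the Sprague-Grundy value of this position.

Grundy values for stack A (subtraction set {2, 5, 7}):
k:     0  1  2  3  4  5  6  7  8  9
g(k):  0  0  1  1  0  2  1  3  2  2
So g(9) = 2.
Stack B is a plain Nim stack of size 17, so its Grundy value is 17.
Build the Grundy sequence for stack C with g(k) = mex{g(k−s) : s ∈ {1, 7}, s ≤ k}:
g(0) = mex{} = 0
g(1) = mex{0} = 1
g(2) = mex{1} = 0
g(3) = mex{0} = 1
g(4) = mex{1} = 0
g(5) = mex{0} = 1
g(6) = mex{1} = 0
g(7) = mex{0} = 1
g(8) = mex{1} = 0
g(9) = mex{0} = 1
g(10) = mex{1} = 0
g(11) = mex{0} = 1
g(12) = mex{1} = 0
g(13) = mex{0} = 1
g(14) = mex{1} = 0
So g(14) = 0.
For stack D, compute g(0), g(1), … with moves {1, 2, 5}:
g(0) = mex{} = 0
g(1) = mex{0} = 1
g(2) = mex{0,1} = 2
g(3) = mex{1,2} = 0
g(4) = mex{0,2} = 1
g(5) = mex{0,1} = 2
g(6) = mex{1,2} = 0
g(7) = mex{0,2} = 1
So g(7) = 1.
By the Sprague-Grundy theorem, the Grundy value of a sum of independent games is the XOR of the component values.
Combined value = 2 ⊕ 17 ⊕ 0 ⊕ 1 = 18.

18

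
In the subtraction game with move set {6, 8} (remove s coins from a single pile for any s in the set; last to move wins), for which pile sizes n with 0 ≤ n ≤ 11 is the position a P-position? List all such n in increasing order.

0, 1, 2, 3, 4, 5

Compute g(0), g(1), … for moves {6, 8}:
g(0) = mex{} = 0
g(1) = mex{} = 0
g(2) = mex{} = 0
g(3) = mex{} = 0
g(4) = mex{} = 0
g(5) = mex{} = 0
g(6) = mex{0} = 1
g(7) = mex{0} = 1
g(8) = mex{0} = 1
g(9) = mex{0} = 1
g(10) = mex{0} = 1
g(11) = mex{0} = 1
The P-positions (g = 0) in 0..11 are 0, 1, 2, 3, 4, 5.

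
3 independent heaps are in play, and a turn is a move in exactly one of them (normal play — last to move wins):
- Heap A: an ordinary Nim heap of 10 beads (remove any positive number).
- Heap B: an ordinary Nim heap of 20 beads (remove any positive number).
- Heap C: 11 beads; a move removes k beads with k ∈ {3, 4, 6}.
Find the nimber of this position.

Heap A is a plain Nim heap of size 10, so its Grundy value is 10.
Heap B is a plain Nim heap of size 20, so its Grundy value is 20.
For heap C, compute g(0), g(1), … with moves {3, 4, 6}:
g(0) = mex{} = 0
g(1) = mex{} = 0
g(2) = mex{} = 0
g(3) = mex{0} = 1
g(4) = mex{0} = 1
g(5) = mex{0} = 1
g(6) = mex{0,1} = 2
g(7) = mex{0,1} = 2
g(8) = mex{0,1} = 2
g(9) = mex{1,2} = 0
g(10) = mex{1,2} = 0
g(11) = mex{1,2} = 0
So g(11) = 0.
By the Sprague-Grundy theorem, the Grundy value of a sum of independent games is the XOR of the component values.
Combined value = 10 ⊕ 20 ⊕ 0 = 30.

30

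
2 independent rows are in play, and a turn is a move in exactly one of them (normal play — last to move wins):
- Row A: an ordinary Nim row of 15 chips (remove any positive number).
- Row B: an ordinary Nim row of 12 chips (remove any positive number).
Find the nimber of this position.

3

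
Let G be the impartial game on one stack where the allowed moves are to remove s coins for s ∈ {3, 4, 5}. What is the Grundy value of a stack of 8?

0

Build the Grundy sequence with g(k) = mex{g(k−s) : s ∈ {3, 4, 5}, s ≤ k}:
k:     0  1  2  3  4  5  6  7  8
g(k):  0  0  0  1  1  1  2  2  0
So g(8) = 0.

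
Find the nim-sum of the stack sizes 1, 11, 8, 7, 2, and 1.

Compute the nim-sum pairwise:
1 ⊕ 11 = 10
10 ⊕ 8 = 2
2 ⊕ 7 = 5
5 ⊕ 2 = 7
7 ⊕ 1 = 6

6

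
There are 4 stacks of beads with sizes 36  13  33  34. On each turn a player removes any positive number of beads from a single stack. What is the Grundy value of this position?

42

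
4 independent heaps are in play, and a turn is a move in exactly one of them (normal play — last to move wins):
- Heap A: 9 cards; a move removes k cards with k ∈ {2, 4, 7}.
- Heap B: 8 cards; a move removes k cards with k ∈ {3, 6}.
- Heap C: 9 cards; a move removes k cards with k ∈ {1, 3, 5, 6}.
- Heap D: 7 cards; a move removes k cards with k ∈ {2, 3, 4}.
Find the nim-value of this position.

For heap A, compute g(0), g(1), … with moves {2, 4, 7}:
k:     0  1  2  3  4  5  6  7  8  9
g(k):  0  0  1  1  2  2  0  3  1  0
So g(9) = 0.
Build the Grundy sequence for heap B with g(k) = mex{g(k−s) : s ∈ {3, 6}, s ≤ k}:
g(0) = mex{} = 0
g(1) = mex{} = 0
g(2) = mex{} = 0
g(3) = mex{0} = 1
g(4) = mex{0} = 1
g(5) = mex{0} = 1
g(6) = mex{0,1} = 2
g(7) = mex{0,1} = 2
g(8) = mex{0,1} = 2
So g(8) = 2.
For heap C, compute g(0), g(1), … with moves {1, 3, 5, 6}:
k:     0  1  2  3  4  5  6  7  8  9
g(k):  0  1  0  1  0  1  2  3  2  3
So g(9) = 3.
Grundy values for heap D (subtraction set {2, 3, 4}):
g(0) = mex{} = 0
g(1) = mex{} = 0
g(2) = mex{0} = 1
g(3) = mex{0} = 1
g(4) = mex{0,1} = 2
g(5) = mex{0,1} = 2
g(6) = mex{1,2} = 0
g(7) = mex{1,2} = 0
So g(7) = 0.
The value of a disjunctive sum is the nim-sum of the parts.
Combined value = 0 XOR 2 XOR 3 XOR 0 = 1.

1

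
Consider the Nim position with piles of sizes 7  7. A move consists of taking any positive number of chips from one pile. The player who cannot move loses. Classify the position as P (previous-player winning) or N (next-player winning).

Compute the nim-sum pairwise:
7 ^ 7 = 0
The nim-sum is 0, so this is a P-position: the player to move is in a losing position under optimal play.

P-position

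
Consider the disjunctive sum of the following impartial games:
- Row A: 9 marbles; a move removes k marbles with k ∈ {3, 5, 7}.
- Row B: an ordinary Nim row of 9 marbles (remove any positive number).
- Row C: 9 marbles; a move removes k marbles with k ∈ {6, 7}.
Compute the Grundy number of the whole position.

For row A, compute g(0), g(1), … with moves {3, 5, 7}:
g(0) = mex{} = 0
g(1) = mex{} = 0
g(2) = mex{} = 0
g(3) = mex{0} = 1
g(4) = mex{0} = 1
g(5) = mex{0} = 1
g(6) = mex{0,1} = 2
g(7) = mex{0,1} = 2
g(8) = mex{0,1} = 2
g(9) = mex{0,1,2} = 3
So g(9) = 3.
Row B is a plain Nim row of size 9, so its Grundy value is 9.
For row C, compute g(0), g(1), … with moves {6, 7}:
g(0) = mex{} = 0
g(1) = mex{} = 0
g(2) = mex{} = 0
g(3) = mex{} = 0
g(4) = mex{} = 0
g(5) = mex{} = 0
g(6) = mex{0} = 1
g(7) = mex{0} = 1
g(8) = mex{0} = 1
g(9) = mex{0} = 1
So g(9) = 1.
By the Sprague-Grundy theorem, the Grundy value of a sum of independent games is the XOR of the component values.
Combined value = 3 XOR 9 XOR 1 = 11.

11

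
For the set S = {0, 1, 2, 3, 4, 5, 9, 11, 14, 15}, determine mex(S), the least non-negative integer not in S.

6

The values 0, 1, 2, 3, 4, 5 are all present; 6 is the first non-negative integer missing from the set.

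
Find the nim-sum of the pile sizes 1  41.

40

Compute the nim-sum pairwise:
1 ⊕ 41 = 40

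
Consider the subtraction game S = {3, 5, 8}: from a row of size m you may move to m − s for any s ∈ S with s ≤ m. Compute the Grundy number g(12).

0

Compute g(0), g(1), … for moves {3, 5, 8}:
g(0) = mex{} = 0
g(1) = mex{} = 0
g(2) = mex{} = 0
g(3) = mex{0} = 1
g(4) = mex{0} = 1
g(5) = mex{0} = 1
g(6) = mex{0,1} = 2
g(7) = mex{0,1} = 2
g(8) = mex{0,1} = 2
g(9) = mex{0,1,2} = 3
g(10) = mex{0,1,2} = 3
g(11) = mex{1,2} = 0
g(12) = mex{1,2,3} = 0
So g(12) = 0.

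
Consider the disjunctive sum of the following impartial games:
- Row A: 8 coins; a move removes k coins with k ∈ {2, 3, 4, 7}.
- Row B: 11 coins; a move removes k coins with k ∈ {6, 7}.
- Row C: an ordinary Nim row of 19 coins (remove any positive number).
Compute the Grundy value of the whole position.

Grundy values for row A (subtraction set {2, 3, 4, 7}):
k:     0  1  2  3  4  5  6  7  8
g(k):  0  0  1  1  2  2  0  3  1
So g(8) = 1.
Grundy values for row B (subtraction set {6, 7}):
k:     0  1  2  3  4  5  6  7  8  9 10 11
g(k):  0  0  0  0  0  0  1  1  1  1  1  1
So g(11) = 1.
Row C is a plain Nim row of size 19, so its Grundy value is 19.
The value of a disjunctive sum is the nim-sum of the parts.
Combined value = 1 XOR 1 XOR 19 = 19.

19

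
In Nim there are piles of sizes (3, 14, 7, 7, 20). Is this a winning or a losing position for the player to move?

In binary:
  00011  (3)
  01110  (14)
  00111  (7)
  00111  (7)
  10100  (20)
  -----
  11001  (25)
The nim-sum is 25 ≠ 0, so this is an N-position: the player to move can win.

Winning position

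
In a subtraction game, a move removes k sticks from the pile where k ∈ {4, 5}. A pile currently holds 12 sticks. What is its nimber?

Build the Grundy sequence with g(k) = mex{g(k−s) : s ∈ {4, 5}, s ≤ k}:
g(0) = mex{} = 0
g(1) = mex{} = 0
g(2) = mex{} = 0
g(3) = mex{} = 0
g(4) = mex{0} = 1
g(5) = mex{0} = 1
g(6) = mex{0} = 1
g(7) = mex{0} = 1
g(8) = mex{0,1} = 2
g(9) = mex{1} = 0
g(10) = mex{1} = 0
g(11) = mex{1} = 0
g(12) = mex{1,2} = 0
So g(12) = 0.

0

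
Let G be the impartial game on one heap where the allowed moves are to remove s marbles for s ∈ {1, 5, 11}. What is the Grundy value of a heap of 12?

0

Build the Grundy sequence with g(k) = mex{g(k−s) : s ∈ {1, 5, 11}, s ≤ k}:
g(0) = mex{} = 0
g(1) = mex{0} = 1
g(2) = mex{1} = 0
g(3) = mex{0} = 1
g(4) = mex{1} = 0
g(5) = mex{0} = 1
g(6) = mex{1} = 0
g(7) = mex{0} = 1
g(8) = mex{1} = 0
g(9) = mex{0} = 1
g(10) = mex{1} = 0
g(11) = mex{0} = 1
g(12) = mex{1} = 0
So g(12) = 0.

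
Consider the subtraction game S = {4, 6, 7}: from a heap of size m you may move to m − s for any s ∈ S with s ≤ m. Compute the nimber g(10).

2

Build the Grundy sequence with g(k) = mex{g(k−s) : s ∈ {4, 6, 7}, s ≤ k}:
k:     0  1  2  3  4  5  6  7  8  9 10
g(k):  0  0  0  0  1  1  1  1  2  2  2
So g(10) = 2.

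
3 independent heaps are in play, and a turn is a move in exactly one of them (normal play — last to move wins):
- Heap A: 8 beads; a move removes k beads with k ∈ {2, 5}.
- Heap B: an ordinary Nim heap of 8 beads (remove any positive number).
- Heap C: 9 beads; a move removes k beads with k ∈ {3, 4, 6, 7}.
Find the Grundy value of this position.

For heap A, compute g(0), g(1), … with moves {2, 5}:
g(0) = mex{} = 0
g(1) = mex{} = 0
g(2) = mex{0} = 1
g(3) = mex{0} = 1
g(4) = mex{1} = 0
g(5) = mex{0,1} = 2
g(6) = mex{0} = 1
g(7) = mex{1,2} = 0
g(8) = mex{1} = 0
So g(8) = 0.
Heap B is a plain Nim heap of size 8, so its Grundy value is 8.
Build the Grundy sequence for heap C with g(k) = mex{g(k−s) : s ∈ {3, 4, 6, 7}, s ≤ k}:
k:     0  1  2  3  4  5  6  7  8  9
g(k):  0  0  0  1  1  1  2  2  2  3
So g(9) = 3.
The value of a disjunctive sum is the nim-sum of the parts.
Combined value = 0 XOR 8 XOR 3 = 11.

11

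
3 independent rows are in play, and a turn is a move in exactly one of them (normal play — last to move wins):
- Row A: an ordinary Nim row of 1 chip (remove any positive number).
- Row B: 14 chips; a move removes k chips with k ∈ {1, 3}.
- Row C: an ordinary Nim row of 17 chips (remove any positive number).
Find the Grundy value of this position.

Row A is a plain Nim row of size 1, so its Grundy value is 1.
Build the Grundy sequence for row B with g(k) = mex{g(k−s) : s ∈ {1, 3}, s ≤ k}:
k:     0  1  2  3  4  5  6  7  8  9 10 11 12 13 14
g(k):  0  1  0  1  0  1  0  1  0  1  0  1  0  1  0
So g(14) = 0.
Row C is a plain Nim row of size 17, so its Grundy value is 17.
The value of a disjunctive sum is the nim-sum of the parts.
Combined value = 1 XOR 0 XOR 17 = 16.

16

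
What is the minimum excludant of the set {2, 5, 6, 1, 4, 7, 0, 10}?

The values 0, 1, 2 are all present; 3 is the first non-negative integer missing from the set.

3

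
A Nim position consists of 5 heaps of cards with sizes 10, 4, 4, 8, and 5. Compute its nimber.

Compute the nim-sum pairwise:
10 ⊕ 4 = 14
14 ⊕ 4 = 10
10 ⊕ 8 = 2
2 ⊕ 5 = 7

7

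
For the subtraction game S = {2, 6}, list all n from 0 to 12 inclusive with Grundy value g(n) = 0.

Grundy values for subtraction set {2, 6}:
k:     0  1  2  3  4  5  6  7  8  9 10 11 12
g(k):  0  0  1  1  0  0  1  1  0  0  1  1  0
The P-positions (g = 0) in 0..12 are 0, 1, 4, 5, 8, 9, 12.

0, 1, 4, 5, 8, 9, 12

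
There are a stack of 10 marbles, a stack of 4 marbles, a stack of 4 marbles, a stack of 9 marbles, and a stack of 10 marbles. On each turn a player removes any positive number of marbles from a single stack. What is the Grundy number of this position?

9

Compute the nim-sum pairwise:
10 ⊕ 4 = 14
14 ⊕ 4 = 10
10 ⊕ 9 = 3
3 ⊕ 10 = 9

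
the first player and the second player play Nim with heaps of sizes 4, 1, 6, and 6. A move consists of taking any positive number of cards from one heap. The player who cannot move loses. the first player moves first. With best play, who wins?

the first player wins

Nim-sum: 4 ⊕ 1 ⊕ 6 ⊕ 6 = 5.
The nim-sum is 5 ≠ 0, so this is an N-position: the player to move can win; the first player has a winning move.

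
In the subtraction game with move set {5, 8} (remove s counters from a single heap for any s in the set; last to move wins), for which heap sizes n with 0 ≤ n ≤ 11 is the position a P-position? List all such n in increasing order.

Compute g(0), g(1), … for moves {5, 8}:
k:     0  1  2  3  4  5  6  7  8  9 10 11
g(k):  0  0  0  0  0  1  1  1  1  1  2  2
The P-positions (g = 0) in 0..11 are 0, 1, 2, 3, 4.

0, 1, 2, 3, 4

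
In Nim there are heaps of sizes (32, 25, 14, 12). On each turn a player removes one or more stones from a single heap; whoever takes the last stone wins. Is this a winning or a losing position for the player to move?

Winning position

In binary:
  100000  (32)
  011001  (25)
  001110  (14)
  001100  (12)
  ------
  111011  (59)
The nim-sum is 59 ≠ 0, so this is an N-position: the player to move can win.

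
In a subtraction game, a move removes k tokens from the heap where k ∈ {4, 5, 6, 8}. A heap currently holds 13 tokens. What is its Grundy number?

0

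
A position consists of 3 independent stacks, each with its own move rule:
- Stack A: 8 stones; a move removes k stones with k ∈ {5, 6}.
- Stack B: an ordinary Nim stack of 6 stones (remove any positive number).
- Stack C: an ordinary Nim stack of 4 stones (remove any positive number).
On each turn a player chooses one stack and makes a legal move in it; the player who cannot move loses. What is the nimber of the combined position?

Grundy values for stack A (subtraction set {5, 6}):
g(0) = mex{} = 0
g(1) = mex{} = 0
g(2) = mex{} = 0
g(3) = mex{} = 0
g(4) = mex{} = 0
g(5) = mex{0} = 1
g(6) = mex{0} = 1
g(7) = mex{0} = 1
g(8) = mex{0} = 1
So g(8) = 1.
Stack B is a plain Nim stack of size 6, so its Grundy value is 6.
Stack C is a plain Nim stack of size 4, so its Grundy value is 4.
The value of a disjunctive sum is the nim-sum of the parts.
Combined value = 1 XOR 6 XOR 4 = 3.

3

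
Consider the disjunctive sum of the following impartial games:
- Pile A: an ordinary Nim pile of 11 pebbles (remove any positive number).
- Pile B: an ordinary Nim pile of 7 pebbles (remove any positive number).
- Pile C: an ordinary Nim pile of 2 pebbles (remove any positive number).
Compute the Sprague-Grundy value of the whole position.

14

Pile A is a plain Nim pile of size 11, so its Grundy value is 11.
Pile B is a plain Nim pile of size 7, so its Grundy value is 7.
Pile C is a plain Nim pile of size 2, so its Grundy value is 2.
By the Sprague-Grundy theorem, the Grundy value of a sum of independent games is the XOR of the component values.
Combined value = 11 ⊕ 7 ⊕ 2 = 14.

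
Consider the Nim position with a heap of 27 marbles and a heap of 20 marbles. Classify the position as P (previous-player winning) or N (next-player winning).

N-position

Compute the nim-sum pairwise:
27 ⊕ 20 = 15
The nim-sum is 15 ≠ 0, so this is an N-position: the player to move can win.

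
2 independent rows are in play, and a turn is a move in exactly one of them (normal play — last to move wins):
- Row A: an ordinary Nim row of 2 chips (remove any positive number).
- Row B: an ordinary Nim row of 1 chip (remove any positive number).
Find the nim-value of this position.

Row A is a plain Nim row of size 2, so its Grundy value is 2.
Row B is a plain Nim row of size 1, so its Grundy value is 1.
The value of a disjunctive sum is the nim-sum of the parts.
Combined value = 2 XOR 1 = 3.

3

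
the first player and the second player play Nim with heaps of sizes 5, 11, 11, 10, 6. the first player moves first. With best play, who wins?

Compute the nim-sum pairwise:
5 ⊕ 11 = 14
14 ⊕ 11 = 5
5 ⊕ 10 = 15
15 ⊕ 6 = 9
The nim-sum is 9 ≠ 0, so this is an N-position: the player to move can win; the first player has a winning move.

the first player wins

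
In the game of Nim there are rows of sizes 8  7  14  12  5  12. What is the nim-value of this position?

4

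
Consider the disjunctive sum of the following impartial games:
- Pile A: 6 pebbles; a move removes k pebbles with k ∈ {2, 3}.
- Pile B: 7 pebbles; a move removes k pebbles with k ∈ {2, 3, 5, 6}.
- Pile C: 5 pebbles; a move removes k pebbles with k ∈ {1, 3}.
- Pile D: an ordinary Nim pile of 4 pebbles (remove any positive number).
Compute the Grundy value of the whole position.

Grundy values for pile A (subtraction set {2, 3}):
g(0) = mex{} = 0
g(1) = mex{} = 0
g(2) = mex{0} = 1
g(3) = mex{0} = 1
g(4) = mex{0,1} = 2
g(5) = mex{1} = 0
g(6) = mex{1,2} = 0
So g(6) = 0.
Build the Grundy sequence for pile B with g(k) = mex{g(k−s) : s ∈ {2, 3, 5, 6}, s ≤ k}:
g(0) = mex{} = 0
g(1) = mex{} = 0
g(2) = mex{0} = 1
g(3) = mex{0} = 1
g(4) = mex{0,1} = 2
g(5) = mex{0,1} = 2
g(6) = mex{0,1,2} = 3
g(7) = mex{0,1,2} = 3
So g(7) = 3.
For pile C, compute g(0), g(1), … with moves {1, 3}:
k:     0  1  2  3  4  5
g(k):  0  1  0  1  0  1
So g(5) = 1.
Pile D is a plain Nim pile of size 4, so its Grundy value is 4.
The value of a disjunctive sum is the nim-sum of the parts.
Combined value = 0 XOR 3 XOR 1 XOR 4 = 6.

6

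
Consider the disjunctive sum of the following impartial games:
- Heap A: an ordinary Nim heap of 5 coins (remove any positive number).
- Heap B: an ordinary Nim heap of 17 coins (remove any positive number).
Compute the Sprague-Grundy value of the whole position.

20

Heap A is a plain Nim heap of size 5, so its Grundy value is 5.
Heap B is a plain Nim heap of size 17, so its Grundy value is 17.
The value of a disjunctive sum is the nim-sum of the parts.
Combined value = 5 XOR 17 = 20.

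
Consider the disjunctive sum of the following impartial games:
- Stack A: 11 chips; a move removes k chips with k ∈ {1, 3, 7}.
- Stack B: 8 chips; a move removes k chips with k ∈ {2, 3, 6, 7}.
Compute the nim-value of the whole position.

3

Grundy values for stack A (subtraction set {1, 3, 7}):
g(0) = mex{} = 0
g(1) = mex{0} = 1
g(2) = mex{1} = 0
g(3) = mex{0} = 1
g(4) = mex{1} = 0
g(5) = mex{0} = 1
g(6) = mex{1} = 0
g(7) = mex{0} = 1
g(8) = mex{1} = 0
g(9) = mex{0} = 1
g(10) = mex{1} = 0
g(11) = mex{0} = 1
So g(11) = 1.
For stack B, compute g(0), g(1), … with moves {2, 3, 6, 7}:
k:     0  1  2  3  4  5  6  7  8
g(k):  0  0  1  1  2  0  3  1  2
So g(8) = 2.
The value of a disjunctive sum is the nim-sum of the parts.
Combined value = 1 ⊕ 2 = 3.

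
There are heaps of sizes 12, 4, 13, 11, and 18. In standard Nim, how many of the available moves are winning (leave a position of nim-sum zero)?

1

Write each in binary and XOR column by column:
  01100  (12)
  00100  (4)
  01101  (13)
  01011  (11)
  10010  (18)
  -----
  11100  (28)
The overall nim-sum is X = 28. A heap of size p has a winning move iff p XOR X < p (reduce it to p XOR X).
  12: 12 XOR 28 = 16 ≥ 12 — no move.
  4: 4 XOR 28 = 24 ≥ 4 — no move.
  13: 13 XOR 28 = 17 ≥ 13 — no move.
  11: 11 XOR 28 = 23 ≥ 11 — no move.
  18: 18 XOR 28 = 14 < 18 — winning move (to 14).
That gives 1 winning move.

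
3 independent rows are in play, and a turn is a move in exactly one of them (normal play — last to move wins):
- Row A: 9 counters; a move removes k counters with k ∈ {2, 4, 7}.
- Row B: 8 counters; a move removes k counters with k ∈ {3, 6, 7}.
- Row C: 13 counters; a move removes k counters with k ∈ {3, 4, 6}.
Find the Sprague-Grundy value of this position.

Grundy values for row A (subtraction set {2, 4, 7}):
g(0) = mex{} = 0
g(1) = mex{} = 0
g(2) = mex{0} = 1
g(3) = mex{0} = 1
g(4) = mex{0,1} = 2
g(5) = mex{0,1} = 2
g(6) = mex{1,2} = 0
g(7) = mex{0,1,2} = 3
g(8) = mex{0,2} = 1
g(9) = mex{1,2,3} = 0
So g(9) = 0.
Grundy values for row B (subtraction set {3, 6, 7}):
k:     0  1  2  3  4  5  6  7  8
g(k):  0  0  0  1  1  1  2  2  2
So g(8) = 2.
Build the Grundy sequence for row C with g(k) = mex{g(k−s) : s ∈ {3, 4, 6}, s ≤ k}:
g(0) = mex{} = 0
g(1) = mex{} = 0
g(2) = mex{} = 0
g(3) = mex{0} = 1
g(4) = mex{0} = 1
g(5) = mex{0} = 1
g(6) = mex{0,1} = 2
g(7) = mex{0,1} = 2
g(8) = mex{0,1} = 2
g(9) = mex{1,2} = 0
g(10) = mex{1,2} = 0
g(11) = mex{1,2} = 0
g(12) = mex{0,2} = 1
g(13) = mex{0,2} = 1
So g(13) = 1.
By the Sprague-Grundy theorem, the Grundy value of a sum of independent games is the XOR of the component values.
Combined value = 0 XOR 2 XOR 1 = 3.

3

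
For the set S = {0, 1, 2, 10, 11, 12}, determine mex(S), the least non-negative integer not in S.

3

The values 0, 1, 2 are all present; 3 is the first non-negative integer missing from the set.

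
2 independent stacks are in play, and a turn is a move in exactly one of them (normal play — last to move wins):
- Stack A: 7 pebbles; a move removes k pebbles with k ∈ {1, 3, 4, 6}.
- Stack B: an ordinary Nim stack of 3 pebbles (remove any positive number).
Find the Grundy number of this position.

3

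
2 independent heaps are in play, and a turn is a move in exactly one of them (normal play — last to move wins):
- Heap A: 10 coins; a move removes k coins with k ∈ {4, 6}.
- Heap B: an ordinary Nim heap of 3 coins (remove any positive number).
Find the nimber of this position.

3

Build the Grundy sequence for heap A with g(k) = mex{g(k−s) : s ∈ {4, 6}, s ≤ k}:
g(0) = mex{} = 0
g(1) = mex{} = 0
g(2) = mex{} = 0
g(3) = mex{} = 0
g(4) = mex{0} = 1
g(5) = mex{0} = 1
g(6) = mex{0} = 1
g(7) = mex{0} = 1
g(8) = mex{0,1} = 2
g(9) = mex{0,1} = 2
g(10) = mex{1} = 0
So g(10) = 0.
Heap B is a plain Nim heap of size 3, so its Grundy value is 3.
By the Sprague-Grundy theorem, the Grundy value of a sum of independent games is the XOR of the component values.
Combined value = 0 XOR 3 = 3.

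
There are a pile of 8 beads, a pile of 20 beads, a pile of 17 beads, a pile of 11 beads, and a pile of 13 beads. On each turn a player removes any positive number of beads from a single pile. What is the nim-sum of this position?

11

Compute the nim-sum pairwise:
8 ^ 20 = 28
28 ^ 17 = 13
13 ^ 11 = 6
6 ^ 13 = 11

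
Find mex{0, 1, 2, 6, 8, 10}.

The values 0, 1, 2 are all present; 3 is the first non-negative integer missing from the set.

3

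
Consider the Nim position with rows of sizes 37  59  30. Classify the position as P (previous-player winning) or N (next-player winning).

P-position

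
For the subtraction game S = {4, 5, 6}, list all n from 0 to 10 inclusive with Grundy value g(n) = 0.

0, 1, 2, 3, 10

Compute g(0), g(1), … for moves {4, 5, 6}:
g(0) = mex{} = 0
g(1) = mex{} = 0
g(2) = mex{} = 0
g(3) = mex{} = 0
g(4) = mex{0} = 1
g(5) = mex{0} = 1
g(6) = mex{0} = 1
g(7) = mex{0} = 1
g(8) = mex{0,1} = 2
g(9) = mex{0,1} = 2
g(10) = mex{1} = 0
The P-positions (g = 0) in 0..10 are 0, 1, 2, 3, 10.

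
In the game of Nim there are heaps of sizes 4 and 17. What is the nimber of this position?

21

Nim-sum: 4 XOR 17 = 21.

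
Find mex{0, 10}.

0 is in the set but 1 is not, so the mex is 1.

1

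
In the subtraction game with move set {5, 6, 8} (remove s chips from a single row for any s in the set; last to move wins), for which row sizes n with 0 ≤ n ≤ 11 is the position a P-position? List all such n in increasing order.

0, 1, 2, 3, 4

Compute g(0), g(1), … for moves {5, 6, 8}:
g(0) = mex{} = 0
g(1) = mex{} = 0
g(2) = mex{} = 0
g(3) = mex{} = 0
g(4) = mex{} = 0
g(5) = mex{0} = 1
g(6) = mex{0} = 1
g(7) = mex{0} = 1
g(8) = mex{0} = 1
g(9) = mex{0} = 1
g(10) = mex{0,1} = 2
g(11) = mex{0,1} = 2
The P-positions (g = 0) in 0..11 are 0, 1, 2, 3, 4.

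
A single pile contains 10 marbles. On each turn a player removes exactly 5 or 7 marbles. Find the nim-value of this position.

Build the Grundy sequence with g(k) = mex{g(k−s) : s ∈ {5, 7}, s ≤ k}:
g(0) = mex{} = 0
g(1) = mex{} = 0
g(2) = mex{} = 0
g(3) = mex{} = 0
g(4) = mex{} = 0
g(5) = mex{0} = 1
g(6) = mex{0} = 1
g(7) = mex{0} = 1
g(8) = mex{0} = 1
g(9) = mex{0} = 1
g(10) = mex{0,1} = 2
So g(10) = 2.

2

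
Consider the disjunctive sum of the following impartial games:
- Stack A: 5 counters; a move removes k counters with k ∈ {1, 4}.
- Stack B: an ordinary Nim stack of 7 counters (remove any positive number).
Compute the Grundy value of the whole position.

7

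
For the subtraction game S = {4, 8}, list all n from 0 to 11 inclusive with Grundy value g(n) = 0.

Build the Grundy sequence with g(k) = mex{g(k−s) : s ∈ {4, 8}, s ≤ k}:
g(0) = mex{} = 0
g(1) = mex{} = 0
g(2) = mex{} = 0
g(3) = mex{} = 0
g(4) = mex{0} = 1
g(5) = mex{0} = 1
g(6) = mex{0} = 1
g(7) = mex{0} = 1
g(8) = mex{0,1} = 2
g(9) = mex{0,1} = 2
g(10) = mex{0,1} = 2
g(11) = mex{0,1} = 2
The P-positions (g = 0) in 0..11 are 0, 1, 2, 3.

0, 1, 2, 3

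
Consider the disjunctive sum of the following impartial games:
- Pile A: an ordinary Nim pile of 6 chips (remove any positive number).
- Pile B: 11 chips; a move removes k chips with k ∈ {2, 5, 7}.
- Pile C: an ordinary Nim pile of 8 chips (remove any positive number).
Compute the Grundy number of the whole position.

13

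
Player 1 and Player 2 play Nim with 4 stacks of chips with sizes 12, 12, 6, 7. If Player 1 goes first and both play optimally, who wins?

Player 1 wins

Compute the nim-sum pairwise:
12 ^ 12 = 0
0 ^ 6 = 6
6 ^ 7 = 1
The nim-sum is 1 ≠ 0, so this is an N-position: the player to move can win; Player 1 has a winning move.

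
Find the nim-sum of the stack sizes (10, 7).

Write each in binary and XOR column by column:
  1010  (10)
  0111  (7)
  ----
  1101  (13)

13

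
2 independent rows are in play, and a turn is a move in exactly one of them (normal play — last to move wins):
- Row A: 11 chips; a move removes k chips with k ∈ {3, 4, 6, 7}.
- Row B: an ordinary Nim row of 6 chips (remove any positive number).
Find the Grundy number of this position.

6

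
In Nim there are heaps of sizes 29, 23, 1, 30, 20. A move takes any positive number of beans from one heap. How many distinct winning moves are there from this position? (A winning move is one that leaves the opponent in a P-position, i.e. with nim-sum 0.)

3

Bitwise XOR of the heap sizes:
  11101  (29)
  10111  (23)
  00001  (1)
  11110  (30)
  10100  (20)
  -----
  00001  (1)
The overall nim-sum is X = 1. A heap of size p has a winning move iff p XOR X < p (reduce it to p XOR X).
  29: 29 XOR 1 = 28 < 29 — winning move (to 28).
  23: 23 XOR 1 = 22 < 23 — winning move (to 22).
  1: 1 XOR 1 = 0 < 1 — winning move (to 0).
  30: 30 XOR 1 = 31 ≥ 30 — no move.
  20: 20 XOR 1 = 21 ≥ 20 — no move.
That gives 3 winning moves.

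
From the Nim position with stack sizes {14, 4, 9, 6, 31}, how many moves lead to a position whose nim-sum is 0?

Nim-sum: 14 ⊕ 4 ⊕ 9 ⊕ 6 ⊕ 31 = 26.
The overall nim-sum is X = 26. A stack of size p has a winning move iff p XOR X < p (reduce it to p XOR X).
  14: 14 XOR 26 = 20 ≥ 14 — no move.
  4: 4 XOR 26 = 30 ≥ 4 — no move.
  9: 9 XOR 26 = 19 ≥ 9 — no move.
  6: 6 XOR 26 = 28 ≥ 6 — no move.
  31: 31 XOR 26 = 5 < 31 — winning move (to 5).
That gives 1 winning move.

1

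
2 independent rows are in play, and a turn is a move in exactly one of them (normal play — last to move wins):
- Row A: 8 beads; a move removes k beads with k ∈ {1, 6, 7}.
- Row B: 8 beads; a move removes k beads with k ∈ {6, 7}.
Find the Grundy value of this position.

3

Grundy values for row A (subtraction set {1, 6, 7}):
k:     0  1  2  3  4  5  6  7  8
g(k):  0  1  0  1  0  1  2  3  2
So g(8) = 2.
Build the Grundy sequence for row B with g(k) = mex{g(k−s) : s ∈ {6, 7}, s ≤ k}:
g(0) = mex{} = 0
g(1) = mex{} = 0
g(2) = mex{} = 0
g(3) = mex{} = 0
g(4) = mex{} = 0
g(5) = mex{} = 0
g(6) = mex{0} = 1
g(7) = mex{0} = 1
g(8) = mex{0} = 1
So g(8) = 1.
By the Sprague-Grundy theorem, the Grundy value of a sum of independent games is the XOR of the component values.
Combined value = 2 ⊕ 1 = 3.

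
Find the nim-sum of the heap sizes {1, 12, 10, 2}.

Nim-sum: 1 ⊕ 12 ⊕ 10 ⊕ 2 = 5.

5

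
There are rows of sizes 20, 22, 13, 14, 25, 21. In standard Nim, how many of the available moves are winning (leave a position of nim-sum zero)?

Nim-sum: 20 ^ 22 ^ 13 ^ 14 ^ 25 ^ 21 = 13.
The overall nim-sum is X = 13. A row of size p has a winning move iff p XOR X < p (reduce it to p XOR X).
  20: 20 XOR 13 = 25 ≥ 20 — no move.
  22: 22 XOR 13 = 27 ≥ 22 — no move.
  13: 13 XOR 13 = 0 < 13 — winning move (to 0).
  14: 14 XOR 13 = 3 < 14 — winning move (to 3).
  25: 25 XOR 13 = 20 < 25 — winning move (to 20).
  21: 21 XOR 13 = 24 ≥ 21 — no move.
That gives 3 winning moves.

3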